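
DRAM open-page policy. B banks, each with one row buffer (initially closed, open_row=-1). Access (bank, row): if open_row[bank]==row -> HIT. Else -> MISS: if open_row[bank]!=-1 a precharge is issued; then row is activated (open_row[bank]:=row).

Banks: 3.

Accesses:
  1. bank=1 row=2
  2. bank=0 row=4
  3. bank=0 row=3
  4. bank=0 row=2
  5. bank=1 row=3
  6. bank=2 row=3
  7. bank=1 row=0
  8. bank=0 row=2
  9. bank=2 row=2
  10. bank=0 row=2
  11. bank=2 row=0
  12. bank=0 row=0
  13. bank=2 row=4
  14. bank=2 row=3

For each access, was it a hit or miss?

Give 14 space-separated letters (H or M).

Acc 1: bank1 row2 -> MISS (open row2); precharges=0
Acc 2: bank0 row4 -> MISS (open row4); precharges=0
Acc 3: bank0 row3 -> MISS (open row3); precharges=1
Acc 4: bank0 row2 -> MISS (open row2); precharges=2
Acc 5: bank1 row3 -> MISS (open row3); precharges=3
Acc 6: bank2 row3 -> MISS (open row3); precharges=3
Acc 7: bank1 row0 -> MISS (open row0); precharges=4
Acc 8: bank0 row2 -> HIT
Acc 9: bank2 row2 -> MISS (open row2); precharges=5
Acc 10: bank0 row2 -> HIT
Acc 11: bank2 row0 -> MISS (open row0); precharges=6
Acc 12: bank0 row0 -> MISS (open row0); precharges=7
Acc 13: bank2 row4 -> MISS (open row4); precharges=8
Acc 14: bank2 row3 -> MISS (open row3); precharges=9

Answer: M M M M M M M H M H M M M M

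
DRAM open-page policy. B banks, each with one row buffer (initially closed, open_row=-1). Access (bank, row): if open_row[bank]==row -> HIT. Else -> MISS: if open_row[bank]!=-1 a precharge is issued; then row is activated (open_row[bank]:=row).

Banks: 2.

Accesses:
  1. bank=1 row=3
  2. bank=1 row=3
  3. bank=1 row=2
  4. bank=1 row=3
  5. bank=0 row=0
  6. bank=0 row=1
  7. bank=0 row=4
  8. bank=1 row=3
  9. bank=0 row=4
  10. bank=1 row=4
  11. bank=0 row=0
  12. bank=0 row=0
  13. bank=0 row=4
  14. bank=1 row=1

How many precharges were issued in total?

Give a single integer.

Acc 1: bank1 row3 -> MISS (open row3); precharges=0
Acc 2: bank1 row3 -> HIT
Acc 3: bank1 row2 -> MISS (open row2); precharges=1
Acc 4: bank1 row3 -> MISS (open row3); precharges=2
Acc 5: bank0 row0 -> MISS (open row0); precharges=2
Acc 6: bank0 row1 -> MISS (open row1); precharges=3
Acc 7: bank0 row4 -> MISS (open row4); precharges=4
Acc 8: bank1 row3 -> HIT
Acc 9: bank0 row4 -> HIT
Acc 10: bank1 row4 -> MISS (open row4); precharges=5
Acc 11: bank0 row0 -> MISS (open row0); precharges=6
Acc 12: bank0 row0 -> HIT
Acc 13: bank0 row4 -> MISS (open row4); precharges=7
Acc 14: bank1 row1 -> MISS (open row1); precharges=8

Answer: 8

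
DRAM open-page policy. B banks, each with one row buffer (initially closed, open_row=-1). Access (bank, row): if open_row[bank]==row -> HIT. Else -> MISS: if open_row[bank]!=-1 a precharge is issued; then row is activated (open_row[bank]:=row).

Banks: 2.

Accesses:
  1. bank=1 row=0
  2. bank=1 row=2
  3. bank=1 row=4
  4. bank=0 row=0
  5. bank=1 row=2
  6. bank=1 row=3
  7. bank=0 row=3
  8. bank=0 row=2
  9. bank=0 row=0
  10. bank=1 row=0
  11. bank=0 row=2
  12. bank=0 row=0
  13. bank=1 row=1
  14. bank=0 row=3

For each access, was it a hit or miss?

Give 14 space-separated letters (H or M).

Answer: M M M M M M M M M M M M M M

Derivation:
Acc 1: bank1 row0 -> MISS (open row0); precharges=0
Acc 2: bank1 row2 -> MISS (open row2); precharges=1
Acc 3: bank1 row4 -> MISS (open row4); precharges=2
Acc 4: bank0 row0 -> MISS (open row0); precharges=2
Acc 5: bank1 row2 -> MISS (open row2); precharges=3
Acc 6: bank1 row3 -> MISS (open row3); precharges=4
Acc 7: bank0 row3 -> MISS (open row3); precharges=5
Acc 8: bank0 row2 -> MISS (open row2); precharges=6
Acc 9: bank0 row0 -> MISS (open row0); precharges=7
Acc 10: bank1 row0 -> MISS (open row0); precharges=8
Acc 11: bank0 row2 -> MISS (open row2); precharges=9
Acc 12: bank0 row0 -> MISS (open row0); precharges=10
Acc 13: bank1 row1 -> MISS (open row1); precharges=11
Acc 14: bank0 row3 -> MISS (open row3); precharges=12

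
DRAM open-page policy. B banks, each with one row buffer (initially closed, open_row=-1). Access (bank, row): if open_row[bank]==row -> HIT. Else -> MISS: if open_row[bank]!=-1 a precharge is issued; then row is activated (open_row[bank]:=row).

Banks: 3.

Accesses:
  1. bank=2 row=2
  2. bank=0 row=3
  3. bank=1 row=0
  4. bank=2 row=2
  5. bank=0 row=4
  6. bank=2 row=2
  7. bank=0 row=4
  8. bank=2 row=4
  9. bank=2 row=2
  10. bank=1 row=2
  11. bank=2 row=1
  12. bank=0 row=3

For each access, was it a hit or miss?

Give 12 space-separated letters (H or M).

Answer: M M M H M H H M M M M M

Derivation:
Acc 1: bank2 row2 -> MISS (open row2); precharges=0
Acc 2: bank0 row3 -> MISS (open row3); precharges=0
Acc 3: bank1 row0 -> MISS (open row0); precharges=0
Acc 4: bank2 row2 -> HIT
Acc 5: bank0 row4 -> MISS (open row4); precharges=1
Acc 6: bank2 row2 -> HIT
Acc 7: bank0 row4 -> HIT
Acc 8: bank2 row4 -> MISS (open row4); precharges=2
Acc 9: bank2 row2 -> MISS (open row2); precharges=3
Acc 10: bank1 row2 -> MISS (open row2); precharges=4
Acc 11: bank2 row1 -> MISS (open row1); precharges=5
Acc 12: bank0 row3 -> MISS (open row3); precharges=6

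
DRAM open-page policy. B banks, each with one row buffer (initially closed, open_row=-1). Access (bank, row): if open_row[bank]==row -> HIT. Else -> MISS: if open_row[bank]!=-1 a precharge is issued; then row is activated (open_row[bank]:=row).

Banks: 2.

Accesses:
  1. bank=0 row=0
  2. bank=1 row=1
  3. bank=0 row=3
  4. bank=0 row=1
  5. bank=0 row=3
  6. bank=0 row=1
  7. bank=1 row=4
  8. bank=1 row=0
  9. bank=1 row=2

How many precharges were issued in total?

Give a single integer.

Acc 1: bank0 row0 -> MISS (open row0); precharges=0
Acc 2: bank1 row1 -> MISS (open row1); precharges=0
Acc 3: bank0 row3 -> MISS (open row3); precharges=1
Acc 4: bank0 row1 -> MISS (open row1); precharges=2
Acc 5: bank0 row3 -> MISS (open row3); precharges=3
Acc 6: bank0 row1 -> MISS (open row1); precharges=4
Acc 7: bank1 row4 -> MISS (open row4); precharges=5
Acc 8: bank1 row0 -> MISS (open row0); precharges=6
Acc 9: bank1 row2 -> MISS (open row2); precharges=7

Answer: 7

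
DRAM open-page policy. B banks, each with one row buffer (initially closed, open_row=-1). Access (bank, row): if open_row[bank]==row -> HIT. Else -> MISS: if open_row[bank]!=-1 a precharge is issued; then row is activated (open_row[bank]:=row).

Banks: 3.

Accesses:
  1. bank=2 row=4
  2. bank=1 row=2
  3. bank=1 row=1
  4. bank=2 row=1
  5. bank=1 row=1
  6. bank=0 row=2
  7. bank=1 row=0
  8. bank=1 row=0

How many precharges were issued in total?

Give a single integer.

Answer: 3

Derivation:
Acc 1: bank2 row4 -> MISS (open row4); precharges=0
Acc 2: bank1 row2 -> MISS (open row2); precharges=0
Acc 3: bank1 row1 -> MISS (open row1); precharges=1
Acc 4: bank2 row1 -> MISS (open row1); precharges=2
Acc 5: bank1 row1 -> HIT
Acc 6: bank0 row2 -> MISS (open row2); precharges=2
Acc 7: bank1 row0 -> MISS (open row0); precharges=3
Acc 8: bank1 row0 -> HIT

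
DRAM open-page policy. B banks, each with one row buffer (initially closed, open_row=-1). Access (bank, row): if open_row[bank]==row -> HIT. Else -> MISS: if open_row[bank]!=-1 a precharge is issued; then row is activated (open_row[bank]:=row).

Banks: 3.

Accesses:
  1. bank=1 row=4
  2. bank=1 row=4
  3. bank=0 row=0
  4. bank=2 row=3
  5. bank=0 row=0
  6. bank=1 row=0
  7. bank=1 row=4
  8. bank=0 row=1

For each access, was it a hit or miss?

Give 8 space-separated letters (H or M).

Acc 1: bank1 row4 -> MISS (open row4); precharges=0
Acc 2: bank1 row4 -> HIT
Acc 3: bank0 row0 -> MISS (open row0); precharges=0
Acc 4: bank2 row3 -> MISS (open row3); precharges=0
Acc 5: bank0 row0 -> HIT
Acc 6: bank1 row0 -> MISS (open row0); precharges=1
Acc 7: bank1 row4 -> MISS (open row4); precharges=2
Acc 8: bank0 row1 -> MISS (open row1); precharges=3

Answer: M H M M H M M M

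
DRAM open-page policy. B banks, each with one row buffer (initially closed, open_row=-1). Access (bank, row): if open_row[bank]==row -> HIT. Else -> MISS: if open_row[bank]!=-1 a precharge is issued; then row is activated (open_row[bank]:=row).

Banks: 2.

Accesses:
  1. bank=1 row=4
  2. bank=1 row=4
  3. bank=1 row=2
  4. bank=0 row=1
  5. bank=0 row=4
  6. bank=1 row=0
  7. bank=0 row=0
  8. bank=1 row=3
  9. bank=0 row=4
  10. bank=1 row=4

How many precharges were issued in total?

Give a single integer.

Acc 1: bank1 row4 -> MISS (open row4); precharges=0
Acc 2: bank1 row4 -> HIT
Acc 3: bank1 row2 -> MISS (open row2); precharges=1
Acc 4: bank0 row1 -> MISS (open row1); precharges=1
Acc 5: bank0 row4 -> MISS (open row4); precharges=2
Acc 6: bank1 row0 -> MISS (open row0); precharges=3
Acc 7: bank0 row0 -> MISS (open row0); precharges=4
Acc 8: bank1 row3 -> MISS (open row3); precharges=5
Acc 9: bank0 row4 -> MISS (open row4); precharges=6
Acc 10: bank1 row4 -> MISS (open row4); precharges=7

Answer: 7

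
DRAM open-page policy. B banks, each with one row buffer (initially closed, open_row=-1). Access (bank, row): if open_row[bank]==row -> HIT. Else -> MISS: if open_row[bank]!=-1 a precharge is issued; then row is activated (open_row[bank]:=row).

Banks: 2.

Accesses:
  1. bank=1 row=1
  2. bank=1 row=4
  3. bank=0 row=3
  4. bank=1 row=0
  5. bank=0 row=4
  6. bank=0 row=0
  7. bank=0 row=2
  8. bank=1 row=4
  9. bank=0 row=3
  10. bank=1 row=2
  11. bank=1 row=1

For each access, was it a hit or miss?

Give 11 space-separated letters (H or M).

Acc 1: bank1 row1 -> MISS (open row1); precharges=0
Acc 2: bank1 row4 -> MISS (open row4); precharges=1
Acc 3: bank0 row3 -> MISS (open row3); precharges=1
Acc 4: bank1 row0 -> MISS (open row0); precharges=2
Acc 5: bank0 row4 -> MISS (open row4); precharges=3
Acc 6: bank0 row0 -> MISS (open row0); precharges=4
Acc 7: bank0 row2 -> MISS (open row2); precharges=5
Acc 8: bank1 row4 -> MISS (open row4); precharges=6
Acc 9: bank0 row3 -> MISS (open row3); precharges=7
Acc 10: bank1 row2 -> MISS (open row2); precharges=8
Acc 11: bank1 row1 -> MISS (open row1); precharges=9

Answer: M M M M M M M M M M M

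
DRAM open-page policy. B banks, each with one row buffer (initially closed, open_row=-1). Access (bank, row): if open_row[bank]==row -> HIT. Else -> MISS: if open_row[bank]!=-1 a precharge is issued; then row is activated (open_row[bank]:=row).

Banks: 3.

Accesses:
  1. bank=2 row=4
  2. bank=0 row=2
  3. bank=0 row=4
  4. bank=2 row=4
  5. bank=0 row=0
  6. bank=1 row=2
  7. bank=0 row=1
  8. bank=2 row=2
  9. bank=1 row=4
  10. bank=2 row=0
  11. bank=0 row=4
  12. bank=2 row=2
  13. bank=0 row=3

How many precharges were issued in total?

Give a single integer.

Acc 1: bank2 row4 -> MISS (open row4); precharges=0
Acc 2: bank0 row2 -> MISS (open row2); precharges=0
Acc 3: bank0 row4 -> MISS (open row4); precharges=1
Acc 4: bank2 row4 -> HIT
Acc 5: bank0 row0 -> MISS (open row0); precharges=2
Acc 6: bank1 row2 -> MISS (open row2); precharges=2
Acc 7: bank0 row1 -> MISS (open row1); precharges=3
Acc 8: bank2 row2 -> MISS (open row2); precharges=4
Acc 9: bank1 row4 -> MISS (open row4); precharges=5
Acc 10: bank2 row0 -> MISS (open row0); precharges=6
Acc 11: bank0 row4 -> MISS (open row4); precharges=7
Acc 12: bank2 row2 -> MISS (open row2); precharges=8
Acc 13: bank0 row3 -> MISS (open row3); precharges=9

Answer: 9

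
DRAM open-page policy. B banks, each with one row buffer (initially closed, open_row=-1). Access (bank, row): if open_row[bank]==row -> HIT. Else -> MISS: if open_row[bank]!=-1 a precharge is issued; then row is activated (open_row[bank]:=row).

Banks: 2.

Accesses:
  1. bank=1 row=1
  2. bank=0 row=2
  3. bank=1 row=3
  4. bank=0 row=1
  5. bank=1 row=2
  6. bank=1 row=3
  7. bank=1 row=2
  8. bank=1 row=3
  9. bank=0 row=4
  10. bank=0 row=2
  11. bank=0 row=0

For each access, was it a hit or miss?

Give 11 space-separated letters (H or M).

Acc 1: bank1 row1 -> MISS (open row1); precharges=0
Acc 2: bank0 row2 -> MISS (open row2); precharges=0
Acc 3: bank1 row3 -> MISS (open row3); precharges=1
Acc 4: bank0 row1 -> MISS (open row1); precharges=2
Acc 5: bank1 row2 -> MISS (open row2); precharges=3
Acc 6: bank1 row3 -> MISS (open row3); precharges=4
Acc 7: bank1 row2 -> MISS (open row2); precharges=5
Acc 8: bank1 row3 -> MISS (open row3); precharges=6
Acc 9: bank0 row4 -> MISS (open row4); precharges=7
Acc 10: bank0 row2 -> MISS (open row2); precharges=8
Acc 11: bank0 row0 -> MISS (open row0); precharges=9

Answer: M M M M M M M M M M M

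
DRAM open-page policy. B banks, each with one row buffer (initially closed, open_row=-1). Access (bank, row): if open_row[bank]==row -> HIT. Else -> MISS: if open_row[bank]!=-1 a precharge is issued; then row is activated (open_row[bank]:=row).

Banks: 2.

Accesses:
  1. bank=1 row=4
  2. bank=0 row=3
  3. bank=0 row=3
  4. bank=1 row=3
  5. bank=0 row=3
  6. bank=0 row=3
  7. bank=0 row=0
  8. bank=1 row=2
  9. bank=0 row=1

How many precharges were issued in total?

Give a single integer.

Answer: 4

Derivation:
Acc 1: bank1 row4 -> MISS (open row4); precharges=0
Acc 2: bank0 row3 -> MISS (open row3); precharges=0
Acc 3: bank0 row3 -> HIT
Acc 4: bank1 row3 -> MISS (open row3); precharges=1
Acc 5: bank0 row3 -> HIT
Acc 6: bank0 row3 -> HIT
Acc 7: bank0 row0 -> MISS (open row0); precharges=2
Acc 8: bank1 row2 -> MISS (open row2); precharges=3
Acc 9: bank0 row1 -> MISS (open row1); precharges=4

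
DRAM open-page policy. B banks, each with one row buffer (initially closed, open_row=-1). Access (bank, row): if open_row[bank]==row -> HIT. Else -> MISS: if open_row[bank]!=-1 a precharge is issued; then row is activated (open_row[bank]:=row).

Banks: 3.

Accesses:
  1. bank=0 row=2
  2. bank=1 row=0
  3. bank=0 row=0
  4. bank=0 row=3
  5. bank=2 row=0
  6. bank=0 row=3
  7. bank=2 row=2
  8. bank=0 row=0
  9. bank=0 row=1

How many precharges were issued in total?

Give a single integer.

Acc 1: bank0 row2 -> MISS (open row2); precharges=0
Acc 2: bank1 row0 -> MISS (open row0); precharges=0
Acc 3: bank0 row0 -> MISS (open row0); precharges=1
Acc 4: bank0 row3 -> MISS (open row3); precharges=2
Acc 5: bank2 row0 -> MISS (open row0); precharges=2
Acc 6: bank0 row3 -> HIT
Acc 7: bank2 row2 -> MISS (open row2); precharges=3
Acc 8: bank0 row0 -> MISS (open row0); precharges=4
Acc 9: bank0 row1 -> MISS (open row1); precharges=5

Answer: 5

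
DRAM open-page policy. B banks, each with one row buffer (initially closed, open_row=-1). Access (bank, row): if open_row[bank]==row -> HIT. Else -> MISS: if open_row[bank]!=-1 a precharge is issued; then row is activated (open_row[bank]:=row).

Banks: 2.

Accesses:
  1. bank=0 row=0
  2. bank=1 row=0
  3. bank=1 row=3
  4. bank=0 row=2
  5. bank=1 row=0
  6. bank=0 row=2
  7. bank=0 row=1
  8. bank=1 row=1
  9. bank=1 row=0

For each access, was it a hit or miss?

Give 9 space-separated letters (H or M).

Answer: M M M M M H M M M

Derivation:
Acc 1: bank0 row0 -> MISS (open row0); precharges=0
Acc 2: bank1 row0 -> MISS (open row0); precharges=0
Acc 3: bank1 row3 -> MISS (open row3); precharges=1
Acc 4: bank0 row2 -> MISS (open row2); precharges=2
Acc 5: bank1 row0 -> MISS (open row0); precharges=3
Acc 6: bank0 row2 -> HIT
Acc 7: bank0 row1 -> MISS (open row1); precharges=4
Acc 8: bank1 row1 -> MISS (open row1); precharges=5
Acc 9: bank1 row0 -> MISS (open row0); precharges=6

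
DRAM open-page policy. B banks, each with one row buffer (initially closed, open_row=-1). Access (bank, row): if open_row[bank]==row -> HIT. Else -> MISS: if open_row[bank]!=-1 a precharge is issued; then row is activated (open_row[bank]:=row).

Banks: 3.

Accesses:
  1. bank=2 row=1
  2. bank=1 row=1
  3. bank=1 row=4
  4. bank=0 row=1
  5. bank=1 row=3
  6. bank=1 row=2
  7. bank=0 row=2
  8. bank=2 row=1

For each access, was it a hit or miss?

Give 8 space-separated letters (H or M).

Acc 1: bank2 row1 -> MISS (open row1); precharges=0
Acc 2: bank1 row1 -> MISS (open row1); precharges=0
Acc 3: bank1 row4 -> MISS (open row4); precharges=1
Acc 4: bank0 row1 -> MISS (open row1); precharges=1
Acc 5: bank1 row3 -> MISS (open row3); precharges=2
Acc 6: bank1 row2 -> MISS (open row2); precharges=3
Acc 7: bank0 row2 -> MISS (open row2); precharges=4
Acc 8: bank2 row1 -> HIT

Answer: M M M M M M M H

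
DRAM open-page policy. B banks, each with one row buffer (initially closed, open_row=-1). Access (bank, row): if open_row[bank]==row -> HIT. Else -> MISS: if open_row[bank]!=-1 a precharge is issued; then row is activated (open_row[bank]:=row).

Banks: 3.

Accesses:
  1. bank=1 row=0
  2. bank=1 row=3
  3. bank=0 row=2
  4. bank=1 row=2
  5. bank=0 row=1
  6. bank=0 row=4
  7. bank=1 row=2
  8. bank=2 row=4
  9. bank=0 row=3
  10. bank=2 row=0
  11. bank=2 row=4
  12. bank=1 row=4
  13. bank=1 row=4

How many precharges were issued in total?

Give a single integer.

Answer: 8

Derivation:
Acc 1: bank1 row0 -> MISS (open row0); precharges=0
Acc 2: bank1 row3 -> MISS (open row3); precharges=1
Acc 3: bank0 row2 -> MISS (open row2); precharges=1
Acc 4: bank1 row2 -> MISS (open row2); precharges=2
Acc 5: bank0 row1 -> MISS (open row1); precharges=3
Acc 6: bank0 row4 -> MISS (open row4); precharges=4
Acc 7: bank1 row2 -> HIT
Acc 8: bank2 row4 -> MISS (open row4); precharges=4
Acc 9: bank0 row3 -> MISS (open row3); precharges=5
Acc 10: bank2 row0 -> MISS (open row0); precharges=6
Acc 11: bank2 row4 -> MISS (open row4); precharges=7
Acc 12: bank1 row4 -> MISS (open row4); precharges=8
Acc 13: bank1 row4 -> HIT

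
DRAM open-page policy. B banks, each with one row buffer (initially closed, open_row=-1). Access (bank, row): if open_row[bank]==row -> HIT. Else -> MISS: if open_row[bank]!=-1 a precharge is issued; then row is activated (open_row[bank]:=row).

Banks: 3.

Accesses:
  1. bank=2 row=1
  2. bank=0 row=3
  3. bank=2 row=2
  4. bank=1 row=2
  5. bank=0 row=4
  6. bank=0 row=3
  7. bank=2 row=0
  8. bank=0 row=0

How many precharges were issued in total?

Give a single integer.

Acc 1: bank2 row1 -> MISS (open row1); precharges=0
Acc 2: bank0 row3 -> MISS (open row3); precharges=0
Acc 3: bank2 row2 -> MISS (open row2); precharges=1
Acc 4: bank1 row2 -> MISS (open row2); precharges=1
Acc 5: bank0 row4 -> MISS (open row4); precharges=2
Acc 6: bank0 row3 -> MISS (open row3); precharges=3
Acc 7: bank2 row0 -> MISS (open row0); precharges=4
Acc 8: bank0 row0 -> MISS (open row0); precharges=5

Answer: 5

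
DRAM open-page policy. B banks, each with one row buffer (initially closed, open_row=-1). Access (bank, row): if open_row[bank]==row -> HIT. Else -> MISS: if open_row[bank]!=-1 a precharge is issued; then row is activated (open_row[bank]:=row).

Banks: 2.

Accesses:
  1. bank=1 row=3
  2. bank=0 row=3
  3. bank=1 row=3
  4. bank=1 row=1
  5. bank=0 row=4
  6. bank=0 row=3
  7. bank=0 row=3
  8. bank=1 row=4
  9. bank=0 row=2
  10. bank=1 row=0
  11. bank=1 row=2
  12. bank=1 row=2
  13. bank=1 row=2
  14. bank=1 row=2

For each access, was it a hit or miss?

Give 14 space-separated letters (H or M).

Acc 1: bank1 row3 -> MISS (open row3); precharges=0
Acc 2: bank0 row3 -> MISS (open row3); precharges=0
Acc 3: bank1 row3 -> HIT
Acc 4: bank1 row1 -> MISS (open row1); precharges=1
Acc 5: bank0 row4 -> MISS (open row4); precharges=2
Acc 6: bank0 row3 -> MISS (open row3); precharges=3
Acc 7: bank0 row3 -> HIT
Acc 8: bank1 row4 -> MISS (open row4); precharges=4
Acc 9: bank0 row2 -> MISS (open row2); precharges=5
Acc 10: bank1 row0 -> MISS (open row0); precharges=6
Acc 11: bank1 row2 -> MISS (open row2); precharges=7
Acc 12: bank1 row2 -> HIT
Acc 13: bank1 row2 -> HIT
Acc 14: bank1 row2 -> HIT

Answer: M M H M M M H M M M M H H H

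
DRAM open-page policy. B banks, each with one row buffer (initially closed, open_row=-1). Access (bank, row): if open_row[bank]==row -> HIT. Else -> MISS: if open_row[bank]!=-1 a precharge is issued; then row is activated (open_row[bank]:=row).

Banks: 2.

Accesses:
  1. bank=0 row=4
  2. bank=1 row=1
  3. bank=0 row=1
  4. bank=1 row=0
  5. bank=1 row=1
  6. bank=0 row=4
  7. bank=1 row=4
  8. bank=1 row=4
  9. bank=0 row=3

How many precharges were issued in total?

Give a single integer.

Acc 1: bank0 row4 -> MISS (open row4); precharges=0
Acc 2: bank1 row1 -> MISS (open row1); precharges=0
Acc 3: bank0 row1 -> MISS (open row1); precharges=1
Acc 4: bank1 row0 -> MISS (open row0); precharges=2
Acc 5: bank1 row1 -> MISS (open row1); precharges=3
Acc 6: bank0 row4 -> MISS (open row4); precharges=4
Acc 7: bank1 row4 -> MISS (open row4); precharges=5
Acc 8: bank1 row4 -> HIT
Acc 9: bank0 row3 -> MISS (open row3); precharges=6

Answer: 6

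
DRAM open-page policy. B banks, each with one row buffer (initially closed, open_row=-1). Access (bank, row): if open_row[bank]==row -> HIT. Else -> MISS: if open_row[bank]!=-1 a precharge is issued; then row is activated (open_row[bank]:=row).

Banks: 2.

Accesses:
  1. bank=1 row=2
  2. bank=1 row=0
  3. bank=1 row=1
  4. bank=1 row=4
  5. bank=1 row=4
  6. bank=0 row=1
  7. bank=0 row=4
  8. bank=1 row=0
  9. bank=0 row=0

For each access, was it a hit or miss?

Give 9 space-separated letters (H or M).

Acc 1: bank1 row2 -> MISS (open row2); precharges=0
Acc 2: bank1 row0 -> MISS (open row0); precharges=1
Acc 3: bank1 row1 -> MISS (open row1); precharges=2
Acc 4: bank1 row4 -> MISS (open row4); precharges=3
Acc 5: bank1 row4 -> HIT
Acc 6: bank0 row1 -> MISS (open row1); precharges=3
Acc 7: bank0 row4 -> MISS (open row4); precharges=4
Acc 8: bank1 row0 -> MISS (open row0); precharges=5
Acc 9: bank0 row0 -> MISS (open row0); precharges=6

Answer: M M M M H M M M M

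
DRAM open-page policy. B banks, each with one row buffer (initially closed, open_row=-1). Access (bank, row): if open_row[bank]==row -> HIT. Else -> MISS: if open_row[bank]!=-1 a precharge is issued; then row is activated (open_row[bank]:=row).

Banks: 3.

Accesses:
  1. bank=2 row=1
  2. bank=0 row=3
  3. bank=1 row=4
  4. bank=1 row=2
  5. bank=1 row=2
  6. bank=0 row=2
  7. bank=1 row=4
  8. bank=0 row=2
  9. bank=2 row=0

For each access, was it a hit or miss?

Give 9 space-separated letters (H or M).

Acc 1: bank2 row1 -> MISS (open row1); precharges=0
Acc 2: bank0 row3 -> MISS (open row3); precharges=0
Acc 3: bank1 row4 -> MISS (open row4); precharges=0
Acc 4: bank1 row2 -> MISS (open row2); precharges=1
Acc 5: bank1 row2 -> HIT
Acc 6: bank0 row2 -> MISS (open row2); precharges=2
Acc 7: bank1 row4 -> MISS (open row4); precharges=3
Acc 8: bank0 row2 -> HIT
Acc 9: bank2 row0 -> MISS (open row0); precharges=4

Answer: M M M M H M M H M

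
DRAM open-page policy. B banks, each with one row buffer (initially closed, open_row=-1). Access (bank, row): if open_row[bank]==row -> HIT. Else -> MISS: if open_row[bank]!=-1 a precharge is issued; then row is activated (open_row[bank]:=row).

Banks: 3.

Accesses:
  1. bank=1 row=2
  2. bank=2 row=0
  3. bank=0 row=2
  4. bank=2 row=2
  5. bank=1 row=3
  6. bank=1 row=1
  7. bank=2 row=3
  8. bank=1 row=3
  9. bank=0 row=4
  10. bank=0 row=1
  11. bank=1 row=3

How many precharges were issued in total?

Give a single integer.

Answer: 7

Derivation:
Acc 1: bank1 row2 -> MISS (open row2); precharges=0
Acc 2: bank2 row0 -> MISS (open row0); precharges=0
Acc 3: bank0 row2 -> MISS (open row2); precharges=0
Acc 4: bank2 row2 -> MISS (open row2); precharges=1
Acc 5: bank1 row3 -> MISS (open row3); precharges=2
Acc 6: bank1 row1 -> MISS (open row1); precharges=3
Acc 7: bank2 row3 -> MISS (open row3); precharges=4
Acc 8: bank1 row3 -> MISS (open row3); precharges=5
Acc 9: bank0 row4 -> MISS (open row4); precharges=6
Acc 10: bank0 row1 -> MISS (open row1); precharges=7
Acc 11: bank1 row3 -> HIT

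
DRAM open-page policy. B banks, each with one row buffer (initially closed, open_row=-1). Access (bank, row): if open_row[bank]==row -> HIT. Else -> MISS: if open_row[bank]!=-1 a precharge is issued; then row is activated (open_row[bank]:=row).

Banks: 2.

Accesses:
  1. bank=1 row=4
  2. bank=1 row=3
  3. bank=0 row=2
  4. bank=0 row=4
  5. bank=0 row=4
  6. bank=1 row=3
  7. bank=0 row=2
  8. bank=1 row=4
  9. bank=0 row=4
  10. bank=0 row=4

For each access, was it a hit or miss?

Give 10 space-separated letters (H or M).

Answer: M M M M H H M M M H

Derivation:
Acc 1: bank1 row4 -> MISS (open row4); precharges=0
Acc 2: bank1 row3 -> MISS (open row3); precharges=1
Acc 3: bank0 row2 -> MISS (open row2); precharges=1
Acc 4: bank0 row4 -> MISS (open row4); precharges=2
Acc 5: bank0 row4 -> HIT
Acc 6: bank1 row3 -> HIT
Acc 7: bank0 row2 -> MISS (open row2); precharges=3
Acc 8: bank1 row4 -> MISS (open row4); precharges=4
Acc 9: bank0 row4 -> MISS (open row4); precharges=5
Acc 10: bank0 row4 -> HIT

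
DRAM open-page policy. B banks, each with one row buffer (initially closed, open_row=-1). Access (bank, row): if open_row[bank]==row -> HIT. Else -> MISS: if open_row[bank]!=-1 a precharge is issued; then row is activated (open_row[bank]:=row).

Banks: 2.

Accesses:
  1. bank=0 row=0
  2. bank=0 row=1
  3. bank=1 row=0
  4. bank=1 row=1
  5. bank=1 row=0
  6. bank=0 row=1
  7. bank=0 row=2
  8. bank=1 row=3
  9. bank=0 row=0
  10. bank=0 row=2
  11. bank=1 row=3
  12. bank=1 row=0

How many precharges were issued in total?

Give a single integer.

Answer: 8

Derivation:
Acc 1: bank0 row0 -> MISS (open row0); precharges=0
Acc 2: bank0 row1 -> MISS (open row1); precharges=1
Acc 3: bank1 row0 -> MISS (open row0); precharges=1
Acc 4: bank1 row1 -> MISS (open row1); precharges=2
Acc 5: bank1 row0 -> MISS (open row0); precharges=3
Acc 6: bank0 row1 -> HIT
Acc 7: bank0 row2 -> MISS (open row2); precharges=4
Acc 8: bank1 row3 -> MISS (open row3); precharges=5
Acc 9: bank0 row0 -> MISS (open row0); precharges=6
Acc 10: bank0 row2 -> MISS (open row2); precharges=7
Acc 11: bank1 row3 -> HIT
Acc 12: bank1 row0 -> MISS (open row0); precharges=8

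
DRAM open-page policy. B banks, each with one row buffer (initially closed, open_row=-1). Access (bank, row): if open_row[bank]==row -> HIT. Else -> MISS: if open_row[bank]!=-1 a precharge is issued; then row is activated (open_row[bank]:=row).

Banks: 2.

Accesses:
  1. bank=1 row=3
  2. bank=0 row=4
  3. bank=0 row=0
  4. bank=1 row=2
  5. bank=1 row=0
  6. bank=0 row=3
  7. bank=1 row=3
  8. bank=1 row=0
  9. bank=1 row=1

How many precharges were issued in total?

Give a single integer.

Acc 1: bank1 row3 -> MISS (open row3); precharges=0
Acc 2: bank0 row4 -> MISS (open row4); precharges=0
Acc 3: bank0 row0 -> MISS (open row0); precharges=1
Acc 4: bank1 row2 -> MISS (open row2); precharges=2
Acc 5: bank1 row0 -> MISS (open row0); precharges=3
Acc 6: bank0 row3 -> MISS (open row3); precharges=4
Acc 7: bank1 row3 -> MISS (open row3); precharges=5
Acc 8: bank1 row0 -> MISS (open row0); precharges=6
Acc 9: bank1 row1 -> MISS (open row1); precharges=7

Answer: 7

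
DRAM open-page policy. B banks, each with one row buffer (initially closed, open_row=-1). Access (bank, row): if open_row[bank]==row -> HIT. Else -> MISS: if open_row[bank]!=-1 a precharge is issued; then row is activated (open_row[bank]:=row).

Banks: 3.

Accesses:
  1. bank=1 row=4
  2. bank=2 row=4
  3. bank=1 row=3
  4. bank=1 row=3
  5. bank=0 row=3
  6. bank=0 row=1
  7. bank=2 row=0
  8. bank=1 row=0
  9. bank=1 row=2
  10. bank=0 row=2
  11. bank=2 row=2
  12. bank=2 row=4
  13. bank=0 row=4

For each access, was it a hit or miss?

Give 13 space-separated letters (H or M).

Answer: M M M H M M M M M M M M M

Derivation:
Acc 1: bank1 row4 -> MISS (open row4); precharges=0
Acc 2: bank2 row4 -> MISS (open row4); precharges=0
Acc 3: bank1 row3 -> MISS (open row3); precharges=1
Acc 4: bank1 row3 -> HIT
Acc 5: bank0 row3 -> MISS (open row3); precharges=1
Acc 6: bank0 row1 -> MISS (open row1); precharges=2
Acc 7: bank2 row0 -> MISS (open row0); precharges=3
Acc 8: bank1 row0 -> MISS (open row0); precharges=4
Acc 9: bank1 row2 -> MISS (open row2); precharges=5
Acc 10: bank0 row2 -> MISS (open row2); precharges=6
Acc 11: bank2 row2 -> MISS (open row2); precharges=7
Acc 12: bank2 row4 -> MISS (open row4); precharges=8
Acc 13: bank0 row4 -> MISS (open row4); precharges=9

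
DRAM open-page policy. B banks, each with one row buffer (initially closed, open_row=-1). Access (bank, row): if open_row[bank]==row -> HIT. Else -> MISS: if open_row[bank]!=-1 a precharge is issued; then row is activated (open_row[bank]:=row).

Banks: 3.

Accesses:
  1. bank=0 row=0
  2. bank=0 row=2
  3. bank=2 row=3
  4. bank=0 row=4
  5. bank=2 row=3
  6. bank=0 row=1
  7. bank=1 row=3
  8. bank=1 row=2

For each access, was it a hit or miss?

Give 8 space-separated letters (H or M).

Answer: M M M M H M M M

Derivation:
Acc 1: bank0 row0 -> MISS (open row0); precharges=0
Acc 2: bank0 row2 -> MISS (open row2); precharges=1
Acc 3: bank2 row3 -> MISS (open row3); precharges=1
Acc 4: bank0 row4 -> MISS (open row4); precharges=2
Acc 5: bank2 row3 -> HIT
Acc 6: bank0 row1 -> MISS (open row1); precharges=3
Acc 7: bank1 row3 -> MISS (open row3); precharges=3
Acc 8: bank1 row2 -> MISS (open row2); precharges=4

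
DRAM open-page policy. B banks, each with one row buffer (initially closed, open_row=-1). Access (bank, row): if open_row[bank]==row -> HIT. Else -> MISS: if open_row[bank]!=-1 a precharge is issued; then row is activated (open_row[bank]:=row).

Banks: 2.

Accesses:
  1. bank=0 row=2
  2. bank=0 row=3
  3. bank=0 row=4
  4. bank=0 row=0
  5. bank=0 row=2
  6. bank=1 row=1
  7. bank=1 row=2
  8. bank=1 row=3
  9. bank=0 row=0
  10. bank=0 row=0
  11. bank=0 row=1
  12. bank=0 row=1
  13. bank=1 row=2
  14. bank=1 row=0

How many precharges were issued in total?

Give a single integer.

Answer: 10

Derivation:
Acc 1: bank0 row2 -> MISS (open row2); precharges=0
Acc 2: bank0 row3 -> MISS (open row3); precharges=1
Acc 3: bank0 row4 -> MISS (open row4); precharges=2
Acc 4: bank0 row0 -> MISS (open row0); precharges=3
Acc 5: bank0 row2 -> MISS (open row2); precharges=4
Acc 6: bank1 row1 -> MISS (open row1); precharges=4
Acc 7: bank1 row2 -> MISS (open row2); precharges=5
Acc 8: bank1 row3 -> MISS (open row3); precharges=6
Acc 9: bank0 row0 -> MISS (open row0); precharges=7
Acc 10: bank0 row0 -> HIT
Acc 11: bank0 row1 -> MISS (open row1); precharges=8
Acc 12: bank0 row1 -> HIT
Acc 13: bank1 row2 -> MISS (open row2); precharges=9
Acc 14: bank1 row0 -> MISS (open row0); precharges=10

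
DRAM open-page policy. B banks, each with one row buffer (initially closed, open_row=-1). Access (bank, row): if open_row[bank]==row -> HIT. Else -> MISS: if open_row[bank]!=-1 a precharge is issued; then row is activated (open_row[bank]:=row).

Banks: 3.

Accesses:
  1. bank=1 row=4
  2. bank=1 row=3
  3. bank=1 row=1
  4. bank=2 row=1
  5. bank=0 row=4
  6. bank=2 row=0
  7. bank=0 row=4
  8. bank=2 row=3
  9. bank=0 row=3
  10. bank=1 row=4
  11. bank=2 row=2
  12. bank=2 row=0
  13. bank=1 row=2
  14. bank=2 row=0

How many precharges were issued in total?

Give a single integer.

Acc 1: bank1 row4 -> MISS (open row4); precharges=0
Acc 2: bank1 row3 -> MISS (open row3); precharges=1
Acc 3: bank1 row1 -> MISS (open row1); precharges=2
Acc 4: bank2 row1 -> MISS (open row1); precharges=2
Acc 5: bank0 row4 -> MISS (open row4); precharges=2
Acc 6: bank2 row0 -> MISS (open row0); precharges=3
Acc 7: bank0 row4 -> HIT
Acc 8: bank2 row3 -> MISS (open row3); precharges=4
Acc 9: bank0 row3 -> MISS (open row3); precharges=5
Acc 10: bank1 row4 -> MISS (open row4); precharges=6
Acc 11: bank2 row2 -> MISS (open row2); precharges=7
Acc 12: bank2 row0 -> MISS (open row0); precharges=8
Acc 13: bank1 row2 -> MISS (open row2); precharges=9
Acc 14: bank2 row0 -> HIT

Answer: 9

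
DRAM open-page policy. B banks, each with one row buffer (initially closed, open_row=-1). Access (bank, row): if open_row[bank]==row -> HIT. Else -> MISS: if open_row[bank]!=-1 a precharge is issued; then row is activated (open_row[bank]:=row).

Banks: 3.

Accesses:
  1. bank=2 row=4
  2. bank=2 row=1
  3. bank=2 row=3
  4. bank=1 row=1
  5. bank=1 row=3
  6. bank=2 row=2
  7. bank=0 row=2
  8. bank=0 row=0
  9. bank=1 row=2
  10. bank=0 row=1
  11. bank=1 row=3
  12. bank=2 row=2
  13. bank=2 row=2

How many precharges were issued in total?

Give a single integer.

Acc 1: bank2 row4 -> MISS (open row4); precharges=0
Acc 2: bank2 row1 -> MISS (open row1); precharges=1
Acc 3: bank2 row3 -> MISS (open row3); precharges=2
Acc 4: bank1 row1 -> MISS (open row1); precharges=2
Acc 5: bank1 row3 -> MISS (open row3); precharges=3
Acc 6: bank2 row2 -> MISS (open row2); precharges=4
Acc 7: bank0 row2 -> MISS (open row2); precharges=4
Acc 8: bank0 row0 -> MISS (open row0); precharges=5
Acc 9: bank1 row2 -> MISS (open row2); precharges=6
Acc 10: bank0 row1 -> MISS (open row1); precharges=7
Acc 11: bank1 row3 -> MISS (open row3); precharges=8
Acc 12: bank2 row2 -> HIT
Acc 13: bank2 row2 -> HIT

Answer: 8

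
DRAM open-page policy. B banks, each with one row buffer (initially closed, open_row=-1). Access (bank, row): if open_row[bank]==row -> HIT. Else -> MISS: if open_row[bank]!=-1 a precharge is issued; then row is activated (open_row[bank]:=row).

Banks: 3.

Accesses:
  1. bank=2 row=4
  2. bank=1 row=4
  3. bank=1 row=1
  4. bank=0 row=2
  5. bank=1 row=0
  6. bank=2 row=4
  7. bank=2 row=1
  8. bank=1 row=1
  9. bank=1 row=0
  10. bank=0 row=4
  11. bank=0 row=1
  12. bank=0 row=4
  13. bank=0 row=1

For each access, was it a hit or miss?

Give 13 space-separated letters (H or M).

Answer: M M M M M H M M M M M M M

Derivation:
Acc 1: bank2 row4 -> MISS (open row4); precharges=0
Acc 2: bank1 row4 -> MISS (open row4); precharges=0
Acc 3: bank1 row1 -> MISS (open row1); precharges=1
Acc 4: bank0 row2 -> MISS (open row2); precharges=1
Acc 5: bank1 row0 -> MISS (open row0); precharges=2
Acc 6: bank2 row4 -> HIT
Acc 7: bank2 row1 -> MISS (open row1); precharges=3
Acc 8: bank1 row1 -> MISS (open row1); precharges=4
Acc 9: bank1 row0 -> MISS (open row0); precharges=5
Acc 10: bank0 row4 -> MISS (open row4); precharges=6
Acc 11: bank0 row1 -> MISS (open row1); precharges=7
Acc 12: bank0 row4 -> MISS (open row4); precharges=8
Acc 13: bank0 row1 -> MISS (open row1); precharges=9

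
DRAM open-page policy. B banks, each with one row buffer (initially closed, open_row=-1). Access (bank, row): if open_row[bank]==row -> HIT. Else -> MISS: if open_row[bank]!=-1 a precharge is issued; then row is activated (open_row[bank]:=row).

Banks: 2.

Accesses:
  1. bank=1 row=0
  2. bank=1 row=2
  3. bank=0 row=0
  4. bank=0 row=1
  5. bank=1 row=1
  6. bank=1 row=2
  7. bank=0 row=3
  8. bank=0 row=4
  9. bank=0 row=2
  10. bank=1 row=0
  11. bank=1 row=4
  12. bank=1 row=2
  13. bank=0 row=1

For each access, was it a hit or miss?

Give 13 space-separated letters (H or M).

Answer: M M M M M M M M M M M M M

Derivation:
Acc 1: bank1 row0 -> MISS (open row0); precharges=0
Acc 2: bank1 row2 -> MISS (open row2); precharges=1
Acc 3: bank0 row0 -> MISS (open row0); precharges=1
Acc 4: bank0 row1 -> MISS (open row1); precharges=2
Acc 5: bank1 row1 -> MISS (open row1); precharges=3
Acc 6: bank1 row2 -> MISS (open row2); precharges=4
Acc 7: bank0 row3 -> MISS (open row3); precharges=5
Acc 8: bank0 row4 -> MISS (open row4); precharges=6
Acc 9: bank0 row2 -> MISS (open row2); precharges=7
Acc 10: bank1 row0 -> MISS (open row0); precharges=8
Acc 11: bank1 row4 -> MISS (open row4); precharges=9
Acc 12: bank1 row2 -> MISS (open row2); precharges=10
Acc 13: bank0 row1 -> MISS (open row1); precharges=11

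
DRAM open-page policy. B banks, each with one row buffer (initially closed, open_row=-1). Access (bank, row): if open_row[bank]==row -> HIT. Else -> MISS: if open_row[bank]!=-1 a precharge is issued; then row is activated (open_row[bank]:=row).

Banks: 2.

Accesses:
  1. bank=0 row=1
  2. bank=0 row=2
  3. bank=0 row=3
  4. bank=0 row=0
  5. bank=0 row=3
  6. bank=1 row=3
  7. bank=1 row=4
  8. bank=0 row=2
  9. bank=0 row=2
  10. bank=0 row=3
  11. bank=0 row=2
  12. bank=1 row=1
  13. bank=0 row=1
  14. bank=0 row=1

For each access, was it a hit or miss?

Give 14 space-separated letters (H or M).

Answer: M M M M M M M M H M M M M H

Derivation:
Acc 1: bank0 row1 -> MISS (open row1); precharges=0
Acc 2: bank0 row2 -> MISS (open row2); precharges=1
Acc 3: bank0 row3 -> MISS (open row3); precharges=2
Acc 4: bank0 row0 -> MISS (open row0); precharges=3
Acc 5: bank0 row3 -> MISS (open row3); precharges=4
Acc 6: bank1 row3 -> MISS (open row3); precharges=4
Acc 7: bank1 row4 -> MISS (open row4); precharges=5
Acc 8: bank0 row2 -> MISS (open row2); precharges=6
Acc 9: bank0 row2 -> HIT
Acc 10: bank0 row3 -> MISS (open row3); precharges=7
Acc 11: bank0 row2 -> MISS (open row2); precharges=8
Acc 12: bank1 row1 -> MISS (open row1); precharges=9
Acc 13: bank0 row1 -> MISS (open row1); precharges=10
Acc 14: bank0 row1 -> HIT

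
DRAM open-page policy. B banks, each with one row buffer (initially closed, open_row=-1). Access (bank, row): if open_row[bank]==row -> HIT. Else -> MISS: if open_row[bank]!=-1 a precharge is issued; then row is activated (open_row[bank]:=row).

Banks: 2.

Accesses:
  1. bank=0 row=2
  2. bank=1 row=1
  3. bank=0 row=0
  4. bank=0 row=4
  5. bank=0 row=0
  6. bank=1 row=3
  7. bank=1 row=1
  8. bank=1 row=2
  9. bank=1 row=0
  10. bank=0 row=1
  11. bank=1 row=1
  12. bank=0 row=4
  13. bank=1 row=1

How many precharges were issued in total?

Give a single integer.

Answer: 10

Derivation:
Acc 1: bank0 row2 -> MISS (open row2); precharges=0
Acc 2: bank1 row1 -> MISS (open row1); precharges=0
Acc 3: bank0 row0 -> MISS (open row0); precharges=1
Acc 4: bank0 row4 -> MISS (open row4); precharges=2
Acc 5: bank0 row0 -> MISS (open row0); precharges=3
Acc 6: bank1 row3 -> MISS (open row3); precharges=4
Acc 7: bank1 row1 -> MISS (open row1); precharges=5
Acc 8: bank1 row2 -> MISS (open row2); precharges=6
Acc 9: bank1 row0 -> MISS (open row0); precharges=7
Acc 10: bank0 row1 -> MISS (open row1); precharges=8
Acc 11: bank1 row1 -> MISS (open row1); precharges=9
Acc 12: bank0 row4 -> MISS (open row4); precharges=10
Acc 13: bank1 row1 -> HIT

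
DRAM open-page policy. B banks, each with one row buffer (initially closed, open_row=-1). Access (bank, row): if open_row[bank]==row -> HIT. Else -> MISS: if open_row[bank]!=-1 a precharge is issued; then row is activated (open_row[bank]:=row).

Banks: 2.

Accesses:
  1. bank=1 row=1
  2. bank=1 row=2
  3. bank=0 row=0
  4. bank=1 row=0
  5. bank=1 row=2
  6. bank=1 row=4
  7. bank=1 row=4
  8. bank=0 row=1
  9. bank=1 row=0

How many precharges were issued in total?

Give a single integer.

Acc 1: bank1 row1 -> MISS (open row1); precharges=0
Acc 2: bank1 row2 -> MISS (open row2); precharges=1
Acc 3: bank0 row0 -> MISS (open row0); precharges=1
Acc 4: bank1 row0 -> MISS (open row0); precharges=2
Acc 5: bank1 row2 -> MISS (open row2); precharges=3
Acc 6: bank1 row4 -> MISS (open row4); precharges=4
Acc 7: bank1 row4 -> HIT
Acc 8: bank0 row1 -> MISS (open row1); precharges=5
Acc 9: bank1 row0 -> MISS (open row0); precharges=6

Answer: 6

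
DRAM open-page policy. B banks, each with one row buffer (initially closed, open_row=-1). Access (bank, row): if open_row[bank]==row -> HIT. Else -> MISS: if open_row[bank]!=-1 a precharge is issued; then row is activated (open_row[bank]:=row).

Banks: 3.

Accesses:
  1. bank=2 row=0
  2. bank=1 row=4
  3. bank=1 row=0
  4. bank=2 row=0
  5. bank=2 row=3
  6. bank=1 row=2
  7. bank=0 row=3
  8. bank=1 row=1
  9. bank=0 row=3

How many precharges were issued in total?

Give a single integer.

Acc 1: bank2 row0 -> MISS (open row0); precharges=0
Acc 2: bank1 row4 -> MISS (open row4); precharges=0
Acc 3: bank1 row0 -> MISS (open row0); precharges=1
Acc 4: bank2 row0 -> HIT
Acc 5: bank2 row3 -> MISS (open row3); precharges=2
Acc 6: bank1 row2 -> MISS (open row2); precharges=3
Acc 7: bank0 row3 -> MISS (open row3); precharges=3
Acc 8: bank1 row1 -> MISS (open row1); precharges=4
Acc 9: bank0 row3 -> HIT

Answer: 4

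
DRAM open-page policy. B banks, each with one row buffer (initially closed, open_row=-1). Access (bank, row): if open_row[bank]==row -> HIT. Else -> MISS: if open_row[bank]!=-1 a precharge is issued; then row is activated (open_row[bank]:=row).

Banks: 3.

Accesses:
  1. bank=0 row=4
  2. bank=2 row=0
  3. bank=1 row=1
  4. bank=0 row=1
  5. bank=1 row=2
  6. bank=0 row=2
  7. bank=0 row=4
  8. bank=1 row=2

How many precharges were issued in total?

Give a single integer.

Acc 1: bank0 row4 -> MISS (open row4); precharges=0
Acc 2: bank2 row0 -> MISS (open row0); precharges=0
Acc 3: bank1 row1 -> MISS (open row1); precharges=0
Acc 4: bank0 row1 -> MISS (open row1); precharges=1
Acc 5: bank1 row2 -> MISS (open row2); precharges=2
Acc 6: bank0 row2 -> MISS (open row2); precharges=3
Acc 7: bank0 row4 -> MISS (open row4); precharges=4
Acc 8: bank1 row2 -> HIT

Answer: 4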